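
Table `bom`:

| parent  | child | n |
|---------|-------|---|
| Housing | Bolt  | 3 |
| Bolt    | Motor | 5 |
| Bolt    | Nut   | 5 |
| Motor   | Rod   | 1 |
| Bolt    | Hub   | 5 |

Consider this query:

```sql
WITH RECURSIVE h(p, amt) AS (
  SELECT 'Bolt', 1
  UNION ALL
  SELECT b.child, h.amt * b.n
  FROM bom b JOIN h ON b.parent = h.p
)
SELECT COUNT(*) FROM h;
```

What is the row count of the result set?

5

Base: (Bolt, amt=1).
Iteration 1: components of {Bolt} -> Hub = 1*5 = 5, Motor = 1*5 = 5, Nut = 1*5 = 5.
Iteration 2: components of {Hub,Motor,Nut} -> Rod = 5*1 = 5.
Iteration 3: no further components; recursion stops.
Total rows emitted: 5.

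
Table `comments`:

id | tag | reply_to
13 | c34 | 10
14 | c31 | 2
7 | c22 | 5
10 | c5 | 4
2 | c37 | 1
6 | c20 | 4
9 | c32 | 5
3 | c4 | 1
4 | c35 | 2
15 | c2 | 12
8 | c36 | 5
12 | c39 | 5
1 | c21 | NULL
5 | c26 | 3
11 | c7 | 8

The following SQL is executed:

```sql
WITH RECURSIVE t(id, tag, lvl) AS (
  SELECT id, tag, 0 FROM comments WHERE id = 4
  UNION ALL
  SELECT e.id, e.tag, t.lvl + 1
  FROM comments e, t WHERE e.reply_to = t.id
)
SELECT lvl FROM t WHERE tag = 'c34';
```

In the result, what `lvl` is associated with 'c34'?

2

Base: id=4 (c35) at lvl 0.
Iteration 1: rows with reply_to in {4} -> c20 (id 6, lvl 1), c5 (id 10, lvl 1).
Iteration 2: rows with reply_to in {6,10} -> c34 (id 13, lvl 2).
Iteration 3: no rows with reply_to in {13}; recursion stops.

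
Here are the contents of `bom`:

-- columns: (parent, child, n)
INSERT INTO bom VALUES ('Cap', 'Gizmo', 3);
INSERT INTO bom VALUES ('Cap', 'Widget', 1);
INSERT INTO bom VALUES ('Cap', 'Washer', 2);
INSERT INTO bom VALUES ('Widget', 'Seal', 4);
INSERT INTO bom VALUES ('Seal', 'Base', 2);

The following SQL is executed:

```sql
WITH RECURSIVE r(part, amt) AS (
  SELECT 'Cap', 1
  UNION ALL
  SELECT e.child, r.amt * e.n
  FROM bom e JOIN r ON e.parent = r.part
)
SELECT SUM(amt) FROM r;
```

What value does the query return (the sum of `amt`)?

19

Base: (Cap, amt=1).
Iteration 1: components of {Cap} -> Gizmo = 1*3 = 3, Washer = 1*2 = 2, Widget = 1*1 = 1.
Iteration 2: components of {Gizmo,Washer,Widget} -> Seal = 1*4 = 4.
Iteration 3: components of {Seal} -> Base = 4*2 = 8.
Iteration 4: no further components; recursion stops.
SUM(amt) = 1 + 3 + 1 + 2 + 4 + 8 = 19.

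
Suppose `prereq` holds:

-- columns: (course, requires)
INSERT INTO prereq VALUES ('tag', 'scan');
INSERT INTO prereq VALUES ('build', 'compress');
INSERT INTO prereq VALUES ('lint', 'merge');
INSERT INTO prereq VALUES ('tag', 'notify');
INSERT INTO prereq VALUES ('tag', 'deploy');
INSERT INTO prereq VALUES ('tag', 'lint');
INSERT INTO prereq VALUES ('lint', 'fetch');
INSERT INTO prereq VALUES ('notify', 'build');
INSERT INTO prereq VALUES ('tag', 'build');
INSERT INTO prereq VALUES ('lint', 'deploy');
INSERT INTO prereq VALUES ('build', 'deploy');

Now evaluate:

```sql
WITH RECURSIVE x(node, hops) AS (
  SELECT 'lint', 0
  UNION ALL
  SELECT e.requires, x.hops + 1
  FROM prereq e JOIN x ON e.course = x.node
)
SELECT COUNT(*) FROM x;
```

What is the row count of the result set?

Base: (lint, hops=0).
Iteration 1: edges from {lint} -> (deploy, hops=1), (fetch, hops=1), (merge, hops=1).
Iteration 2: no outgoing edges from {deploy,fetch,merge}; recursion stops.
Total rows emitted: 4.

4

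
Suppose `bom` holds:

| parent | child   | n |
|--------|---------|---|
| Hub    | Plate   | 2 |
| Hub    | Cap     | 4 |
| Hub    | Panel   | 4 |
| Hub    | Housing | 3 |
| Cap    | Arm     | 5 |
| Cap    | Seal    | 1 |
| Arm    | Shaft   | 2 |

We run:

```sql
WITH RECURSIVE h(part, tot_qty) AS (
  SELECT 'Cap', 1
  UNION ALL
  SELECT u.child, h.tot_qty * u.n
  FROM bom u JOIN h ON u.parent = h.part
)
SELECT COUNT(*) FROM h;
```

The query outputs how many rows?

Base: (Cap, tot_qty=1).
Iteration 1: components of {Cap} -> Arm = 1*5 = 5, Seal = 1*1 = 1.
Iteration 2: components of {Arm,Seal} -> Shaft = 5*2 = 10.
Iteration 3: no further components; recursion stops.
Total rows emitted: 4.

4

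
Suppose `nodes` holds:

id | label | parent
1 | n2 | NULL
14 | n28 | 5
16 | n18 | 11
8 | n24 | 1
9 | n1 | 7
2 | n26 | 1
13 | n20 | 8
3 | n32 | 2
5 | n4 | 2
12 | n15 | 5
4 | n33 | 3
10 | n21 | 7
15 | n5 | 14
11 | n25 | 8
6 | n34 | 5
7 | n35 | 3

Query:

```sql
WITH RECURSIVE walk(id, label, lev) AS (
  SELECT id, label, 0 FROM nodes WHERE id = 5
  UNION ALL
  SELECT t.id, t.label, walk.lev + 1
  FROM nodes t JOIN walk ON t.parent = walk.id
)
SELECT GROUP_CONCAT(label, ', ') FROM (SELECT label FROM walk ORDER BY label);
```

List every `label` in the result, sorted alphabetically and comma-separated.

n15, n28, n34, n4, n5

Base: id=5 (n4) at lev 0.
Iteration 1: rows with parent in {5} -> n34 (id 6, lev 1), n15 (id 12, lev 1), n28 (id 14, lev 1).
Iteration 2: rows with parent in {6,12,14} -> n5 (id 15, lev 2).
Iteration 3: no rows with parent in {15}; recursion stops.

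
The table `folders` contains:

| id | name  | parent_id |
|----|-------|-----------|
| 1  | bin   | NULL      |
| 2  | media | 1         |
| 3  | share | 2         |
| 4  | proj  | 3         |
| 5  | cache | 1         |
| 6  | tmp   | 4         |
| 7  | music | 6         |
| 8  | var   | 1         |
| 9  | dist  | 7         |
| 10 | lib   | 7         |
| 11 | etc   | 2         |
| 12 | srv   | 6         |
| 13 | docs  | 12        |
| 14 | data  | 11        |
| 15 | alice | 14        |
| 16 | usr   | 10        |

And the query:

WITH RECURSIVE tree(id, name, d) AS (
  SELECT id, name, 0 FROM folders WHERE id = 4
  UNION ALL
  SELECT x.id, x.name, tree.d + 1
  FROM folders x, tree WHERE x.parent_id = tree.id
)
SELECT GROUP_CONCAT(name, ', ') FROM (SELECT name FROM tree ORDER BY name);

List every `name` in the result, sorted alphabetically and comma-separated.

Base: id=4 (proj) at d 0.
Iteration 1: rows with parent_id in {4} -> tmp (id 6, d 1).
Iteration 2: rows with parent_id in {6} -> music (id 7, d 2), srv (id 12, d 2).
Iteration 3: rows with parent_id in {7,12} -> dist (id 9, d 3), lib (id 10, d 3), docs (id 13, d 3).
Iteration 4: rows with parent_id in {9,10,13} -> usr (id 16, d 4).
Iteration 5: no rows with parent_id in {16}; recursion stops.

dist, docs, lib, music, proj, srv, tmp, usr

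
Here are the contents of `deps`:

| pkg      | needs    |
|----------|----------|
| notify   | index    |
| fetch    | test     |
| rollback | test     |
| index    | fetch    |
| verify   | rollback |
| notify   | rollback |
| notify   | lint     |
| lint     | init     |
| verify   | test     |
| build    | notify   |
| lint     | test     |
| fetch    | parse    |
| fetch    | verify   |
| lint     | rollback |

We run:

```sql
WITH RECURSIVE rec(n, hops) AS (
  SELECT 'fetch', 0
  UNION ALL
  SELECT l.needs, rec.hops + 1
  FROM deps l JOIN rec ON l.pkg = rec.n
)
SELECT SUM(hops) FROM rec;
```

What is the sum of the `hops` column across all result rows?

Base: (fetch, hops=0).
Iteration 1: edges from {fetch} -> (parse, hops=1), (test, hops=1), (verify, hops=1).
Iteration 2: edges from {parse,test,verify} -> (rollback, hops=2), (test, hops=2).
Iteration 3: edges from {rollback,test} -> (test, hops=3).
Iteration 4: no outgoing edges from {test}; recursion stops.
SUM(hops) = 0 + 1 + 1 + 1 + 2 + 2 + 3 = 10.

10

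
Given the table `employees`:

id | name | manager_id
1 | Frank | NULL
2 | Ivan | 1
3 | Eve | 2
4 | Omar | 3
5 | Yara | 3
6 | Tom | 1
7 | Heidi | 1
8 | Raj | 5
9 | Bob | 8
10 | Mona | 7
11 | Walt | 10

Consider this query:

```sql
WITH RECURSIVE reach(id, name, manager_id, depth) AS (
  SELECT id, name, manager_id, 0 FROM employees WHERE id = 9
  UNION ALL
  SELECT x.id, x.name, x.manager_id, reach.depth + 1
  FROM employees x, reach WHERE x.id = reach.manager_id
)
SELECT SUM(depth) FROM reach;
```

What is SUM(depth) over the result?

Base: id=9 (Bob), manager_id=8, depth 0.
Iteration 1: join on id=8 -> Raj (id 8, manager_id=5, depth 1).
Iteration 2: join on id=5 -> Yara (id 5, manager_id=3, depth 2).
Iteration 3: join on id=3 -> Eve (id 3, manager_id=2, depth 3).
Iteration 4: join on id=2 -> Ivan (id 2, manager_id=1, depth 4).
Iteration 5: join on id=1 -> Frank (id 1, manager_id=NULL, depth 5).
Iteration 6: manager_id is NULL; no match; recursion stops.
SUM(depth) = 0 + 1 + 2 + 3 + 4 + 5 = 15.

15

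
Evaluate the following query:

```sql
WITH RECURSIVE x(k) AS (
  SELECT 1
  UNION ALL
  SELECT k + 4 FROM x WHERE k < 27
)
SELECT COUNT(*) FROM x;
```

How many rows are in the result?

8

Base: k=1.
Iteration 1: 1 < 27 holds -> k = 1 + 4 = 5.
Iteration 2: 5 < 27 holds -> k = 5 + 4 = 9.
Iteration 3: 9 < 27 holds -> k = 9 + 4 = 13.
Iteration 4: 13 < 27 holds -> k = 13 + 4 = 17.
Iteration 5: 17 < 27 holds -> k = 17 + 4 = 21.
Iteration 6: 21 < 27 holds -> k = 21 + 4 = 25.
Iteration 7: 25 < 27 holds -> k = 25 + 4 = 29.
Iteration 8: 29 < 27 fails; recursion stops.
Total rows emitted: 8.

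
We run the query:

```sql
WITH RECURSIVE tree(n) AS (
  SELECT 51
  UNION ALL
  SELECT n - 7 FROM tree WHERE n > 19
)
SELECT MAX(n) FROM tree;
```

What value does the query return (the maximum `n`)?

Base: n=51.
Iteration 1: 51 > 19 holds -> n = 51 - 7 = 44.
Iteration 2: 44 > 19 holds -> n = 44 - 7 = 37.
Iteration 3: 37 > 19 holds -> n = 37 - 7 = 30.
Iteration 4: 30 > 19 holds -> n = 30 - 7 = 23.
Iteration 5: 23 > 19 holds -> n = 23 - 7 = 16.
Iteration 6: 16 > 19 fails; recursion stops.
n values: 51, 44, 37, 30, 23, 16; the maximum is 51.

51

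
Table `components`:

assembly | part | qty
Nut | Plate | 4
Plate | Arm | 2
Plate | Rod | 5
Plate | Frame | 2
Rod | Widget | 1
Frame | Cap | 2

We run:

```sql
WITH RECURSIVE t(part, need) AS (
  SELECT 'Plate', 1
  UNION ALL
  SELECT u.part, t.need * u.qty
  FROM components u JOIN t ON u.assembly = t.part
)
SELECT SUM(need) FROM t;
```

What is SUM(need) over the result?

Base: (Plate, need=1).
Iteration 1: components of {Plate} -> Arm = 1*2 = 2, Frame = 1*2 = 2, Rod = 1*5 = 5.
Iteration 2: components of {Arm,Frame,Rod} -> Cap = 2*2 = 4, Widget = 5*1 = 5.
Iteration 3: no further components; recursion stops.
SUM(need) = 1 + 2 + 5 + 2 + 5 + 4 = 19.

19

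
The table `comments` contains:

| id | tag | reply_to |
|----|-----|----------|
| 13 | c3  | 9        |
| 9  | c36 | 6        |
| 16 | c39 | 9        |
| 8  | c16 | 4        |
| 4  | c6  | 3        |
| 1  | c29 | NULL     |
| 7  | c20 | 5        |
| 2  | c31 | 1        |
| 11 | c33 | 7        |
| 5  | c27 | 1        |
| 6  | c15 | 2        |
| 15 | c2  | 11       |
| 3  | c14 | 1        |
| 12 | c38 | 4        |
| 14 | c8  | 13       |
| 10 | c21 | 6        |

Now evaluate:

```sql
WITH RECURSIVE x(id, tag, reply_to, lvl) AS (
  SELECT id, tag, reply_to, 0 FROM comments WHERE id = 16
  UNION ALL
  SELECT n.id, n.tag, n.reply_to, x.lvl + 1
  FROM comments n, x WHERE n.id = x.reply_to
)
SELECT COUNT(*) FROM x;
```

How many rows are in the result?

Base: id=16 (c39), reply_to=9, lvl 0.
Iteration 1: join on id=9 -> c36 (id 9, reply_to=6, lvl 1).
Iteration 2: join on id=6 -> c15 (id 6, reply_to=2, lvl 2).
Iteration 3: join on id=2 -> c31 (id 2, reply_to=1, lvl 3).
Iteration 4: join on id=1 -> c29 (id 1, reply_to=NULL, lvl 4).
Iteration 5: reply_to is NULL; no match; recursion stops.
Total rows emitted: 5.

5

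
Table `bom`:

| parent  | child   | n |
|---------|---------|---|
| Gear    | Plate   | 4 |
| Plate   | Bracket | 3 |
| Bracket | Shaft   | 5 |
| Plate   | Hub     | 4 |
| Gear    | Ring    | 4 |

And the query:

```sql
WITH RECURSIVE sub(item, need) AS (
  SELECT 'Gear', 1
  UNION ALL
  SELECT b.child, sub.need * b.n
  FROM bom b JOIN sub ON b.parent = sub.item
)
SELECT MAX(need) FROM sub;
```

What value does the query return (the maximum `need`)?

Base: (Gear, need=1).
Iteration 1: components of {Gear} -> Plate = 1*4 = 4, Ring = 1*4 = 4.
Iteration 2: components of {Plate,Ring} -> Bracket = 4*3 = 12, Hub = 4*4 = 16.
Iteration 3: components of {Bracket,Hub} -> Shaft = 12*5 = 60.
Iteration 4: no further components; recursion stops.
need values: 1, 4, 4, 12, 16, 60; the maximum is 60.

60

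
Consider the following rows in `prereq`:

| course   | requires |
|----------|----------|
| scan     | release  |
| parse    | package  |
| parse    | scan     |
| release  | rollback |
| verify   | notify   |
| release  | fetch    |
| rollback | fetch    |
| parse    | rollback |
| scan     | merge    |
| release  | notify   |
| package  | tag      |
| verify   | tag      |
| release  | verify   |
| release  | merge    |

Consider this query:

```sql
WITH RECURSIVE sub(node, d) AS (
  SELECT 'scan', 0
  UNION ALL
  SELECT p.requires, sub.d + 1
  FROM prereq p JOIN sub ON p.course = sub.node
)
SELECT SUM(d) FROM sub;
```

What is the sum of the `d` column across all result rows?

Base: (scan, d=0).
Iteration 1: edges from {scan} -> (merge, d=1), (release, d=1).
Iteration 2: edges from {merge,release} -> (fetch, d=2), (merge, d=2), (notify, d=2), (rollback, d=2), (verify, d=2).
Iteration 3: edges from {fetch,merge,notify,rollback,verify} -> (fetch, d=3), (notify, d=3), (tag, d=3).
Iteration 4: no outgoing edges from {fetch,notify,tag}; recursion stops.
SUM(d) = 0 + 1 + 1 + 2 + 2 + 2 + 2 + 2 + 3 + 3 + 3 = 21.

21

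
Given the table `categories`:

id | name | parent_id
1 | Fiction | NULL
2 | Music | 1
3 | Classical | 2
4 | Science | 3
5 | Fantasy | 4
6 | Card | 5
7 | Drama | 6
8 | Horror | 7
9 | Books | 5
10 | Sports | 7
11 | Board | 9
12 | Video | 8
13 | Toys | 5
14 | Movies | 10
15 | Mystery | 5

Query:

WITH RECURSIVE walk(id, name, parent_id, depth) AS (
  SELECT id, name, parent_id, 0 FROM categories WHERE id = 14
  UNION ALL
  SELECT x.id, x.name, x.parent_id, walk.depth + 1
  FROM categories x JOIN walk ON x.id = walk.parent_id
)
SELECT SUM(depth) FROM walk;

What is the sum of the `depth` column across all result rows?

36

Base: id=14 (Movies), parent_id=10, depth 0.
Iteration 1: join on id=10 -> Sports (id 10, parent_id=7, depth 1).
Iteration 2: join on id=7 -> Drama (id 7, parent_id=6, depth 2).
Iteration 3: join on id=6 -> Card (id 6, parent_id=5, depth 3).
Iteration 4: join on id=5 -> Fantasy (id 5, parent_id=4, depth 4).
Iteration 5: join on id=4 -> Science (id 4, parent_id=3, depth 5).
Iteration 6: join on id=3 -> Classical (id 3, parent_id=2, depth 6).
Iteration 7: join on id=2 -> Music (id 2, parent_id=1, depth 7).
Iteration 8: join on id=1 -> Fiction (id 1, parent_id=NULL, depth 8).
Iteration 9: parent_id is NULL; no match; recursion stops.
SUM(depth) = 0 + 1 + 2 + 3 + 4 + 5 + 6 + 7 + 8 = 36.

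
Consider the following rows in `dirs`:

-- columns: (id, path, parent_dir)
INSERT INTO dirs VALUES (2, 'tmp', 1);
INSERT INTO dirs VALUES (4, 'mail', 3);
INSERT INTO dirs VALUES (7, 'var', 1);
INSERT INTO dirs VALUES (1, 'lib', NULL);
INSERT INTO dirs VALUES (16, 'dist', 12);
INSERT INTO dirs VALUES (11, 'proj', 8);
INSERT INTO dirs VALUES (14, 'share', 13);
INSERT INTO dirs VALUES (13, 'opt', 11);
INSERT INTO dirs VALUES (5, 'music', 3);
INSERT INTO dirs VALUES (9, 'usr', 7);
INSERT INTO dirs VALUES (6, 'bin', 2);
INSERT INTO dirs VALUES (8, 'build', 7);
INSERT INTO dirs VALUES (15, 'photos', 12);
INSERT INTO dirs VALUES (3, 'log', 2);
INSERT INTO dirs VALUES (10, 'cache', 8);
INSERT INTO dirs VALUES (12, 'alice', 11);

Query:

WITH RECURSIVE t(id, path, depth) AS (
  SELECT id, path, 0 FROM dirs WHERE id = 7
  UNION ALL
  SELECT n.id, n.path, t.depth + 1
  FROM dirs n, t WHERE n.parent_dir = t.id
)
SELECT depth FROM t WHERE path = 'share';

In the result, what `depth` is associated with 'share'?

Base: id=7 (var) at depth 0.
Iteration 1: rows with parent_dir in {7} -> build (id 8, depth 1), usr (id 9, depth 1).
Iteration 2: rows with parent_dir in {8,9} -> cache (id 10, depth 2), proj (id 11, depth 2).
Iteration 3: rows with parent_dir in {10,11} -> alice (id 12, depth 3), opt (id 13, depth 3).
Iteration 4: rows with parent_dir in {12,13} -> share (id 14, depth 4), photos (id 15, depth 4), dist (id 16, depth 4).
Iteration 5: no rows with parent_dir in {14,15,16}; recursion stops.

4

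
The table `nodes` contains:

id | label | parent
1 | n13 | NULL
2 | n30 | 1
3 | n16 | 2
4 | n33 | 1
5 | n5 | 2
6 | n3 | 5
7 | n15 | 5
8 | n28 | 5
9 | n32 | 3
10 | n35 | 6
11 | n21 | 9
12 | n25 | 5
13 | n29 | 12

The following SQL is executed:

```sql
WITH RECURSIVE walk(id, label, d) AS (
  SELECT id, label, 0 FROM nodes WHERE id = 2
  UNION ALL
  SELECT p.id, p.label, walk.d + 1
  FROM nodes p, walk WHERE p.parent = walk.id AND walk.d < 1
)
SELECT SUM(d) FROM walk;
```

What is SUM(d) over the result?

2

Base: id=2 (n30) at d 0.
Iteration 1: rows with parent in {2} -> n16 (id 3, d 1), n5 (id 5, d 1).
Iteration 2: d < 1 fails for all current rows; recursion stops.
SUM(d) = 0 + 1 + 1 = 2.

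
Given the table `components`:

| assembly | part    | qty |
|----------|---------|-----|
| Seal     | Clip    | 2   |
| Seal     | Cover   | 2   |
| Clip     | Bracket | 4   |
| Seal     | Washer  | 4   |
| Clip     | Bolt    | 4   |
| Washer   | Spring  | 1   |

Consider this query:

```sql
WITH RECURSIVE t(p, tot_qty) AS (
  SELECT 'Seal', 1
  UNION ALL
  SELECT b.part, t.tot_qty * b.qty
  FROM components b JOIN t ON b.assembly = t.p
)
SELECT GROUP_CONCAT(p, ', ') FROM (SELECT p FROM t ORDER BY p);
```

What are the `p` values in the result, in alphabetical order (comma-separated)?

Base: (Seal, tot_qty=1).
Iteration 1: components of {Seal} -> Clip = 1*2 = 2, Cover = 1*2 = 2, Washer = 1*4 = 4.
Iteration 2: components of {Clip,Cover,Washer} -> Bolt = 2*4 = 8, Bracket = 2*4 = 8, Spring = 4*1 = 4.
Iteration 3: no further components; recursion stops.

Bolt, Bracket, Clip, Cover, Seal, Spring, Washer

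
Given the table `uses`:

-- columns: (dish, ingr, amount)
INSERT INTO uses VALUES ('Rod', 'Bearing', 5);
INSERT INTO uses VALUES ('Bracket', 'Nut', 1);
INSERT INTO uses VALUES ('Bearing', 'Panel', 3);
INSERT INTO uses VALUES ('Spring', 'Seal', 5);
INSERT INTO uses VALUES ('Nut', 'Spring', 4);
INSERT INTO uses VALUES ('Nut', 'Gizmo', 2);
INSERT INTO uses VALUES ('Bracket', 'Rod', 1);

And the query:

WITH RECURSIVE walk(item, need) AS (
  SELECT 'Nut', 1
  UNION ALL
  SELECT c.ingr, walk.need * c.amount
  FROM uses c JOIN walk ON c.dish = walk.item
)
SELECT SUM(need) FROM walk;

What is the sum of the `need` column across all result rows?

Base: (Nut, need=1).
Iteration 1: components of {Nut} -> Gizmo = 1*2 = 2, Spring = 1*4 = 4.
Iteration 2: components of {Gizmo,Spring} -> Seal = 4*5 = 20.
Iteration 3: no further components; recursion stops.
SUM(need) = 1 + 4 + 2 + 20 = 27.

27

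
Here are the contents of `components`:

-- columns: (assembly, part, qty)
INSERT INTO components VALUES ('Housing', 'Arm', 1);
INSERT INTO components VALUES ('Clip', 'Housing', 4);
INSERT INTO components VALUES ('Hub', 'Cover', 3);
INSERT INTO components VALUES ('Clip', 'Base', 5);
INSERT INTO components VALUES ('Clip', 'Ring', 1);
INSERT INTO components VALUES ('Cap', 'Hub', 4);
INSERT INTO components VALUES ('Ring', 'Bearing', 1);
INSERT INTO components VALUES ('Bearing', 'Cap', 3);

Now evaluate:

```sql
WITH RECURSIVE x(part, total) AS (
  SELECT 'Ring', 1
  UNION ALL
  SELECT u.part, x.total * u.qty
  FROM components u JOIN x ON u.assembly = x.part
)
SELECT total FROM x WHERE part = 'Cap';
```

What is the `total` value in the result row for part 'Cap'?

Base: (Ring, total=1).
Iteration 1: components of {Ring} -> Bearing = 1*1 = 1.
Iteration 2: components of {Bearing} -> Cap = 1*3 = 3.
Iteration 3: components of {Cap} -> Hub = 3*4 = 12.
Iteration 4: components of {Hub} -> Cover = 12*3 = 36.
Iteration 5: no further components; recursion stops.

3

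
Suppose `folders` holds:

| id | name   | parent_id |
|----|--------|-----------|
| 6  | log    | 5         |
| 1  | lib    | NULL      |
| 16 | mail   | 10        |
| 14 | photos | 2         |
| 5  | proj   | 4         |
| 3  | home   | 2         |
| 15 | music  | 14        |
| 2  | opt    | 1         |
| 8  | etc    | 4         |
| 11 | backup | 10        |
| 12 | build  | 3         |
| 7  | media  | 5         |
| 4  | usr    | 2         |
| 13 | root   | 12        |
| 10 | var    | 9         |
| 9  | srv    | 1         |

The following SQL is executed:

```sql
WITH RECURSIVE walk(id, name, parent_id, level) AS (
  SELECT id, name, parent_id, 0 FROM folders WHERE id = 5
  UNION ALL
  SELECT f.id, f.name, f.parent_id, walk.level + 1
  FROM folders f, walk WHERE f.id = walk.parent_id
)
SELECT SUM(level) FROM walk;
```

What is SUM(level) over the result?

Base: id=5 (proj), parent_id=4, level 0.
Iteration 1: join on id=4 -> usr (id 4, parent_id=2, level 1).
Iteration 2: join on id=2 -> opt (id 2, parent_id=1, level 2).
Iteration 3: join on id=1 -> lib (id 1, parent_id=NULL, level 3).
Iteration 4: parent_id is NULL; no match; recursion stops.
SUM(level) = 0 + 1 + 2 + 3 = 6.

6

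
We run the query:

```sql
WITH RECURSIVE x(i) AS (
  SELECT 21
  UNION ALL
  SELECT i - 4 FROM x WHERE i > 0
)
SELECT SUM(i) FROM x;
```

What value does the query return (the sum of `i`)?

Base: i=21.
Iteration 1: 21 > 0 holds -> i = 21 - 4 = 17.
Iteration 2: 17 > 0 holds -> i = 17 - 4 = 13.
Iteration 3: 13 > 0 holds -> i = 13 - 4 = 9.
Iteration 4: 9 > 0 holds -> i = 9 - 4 = 5.
Iteration 5: 5 > 0 holds -> i = 5 - 4 = 1.
Iteration 6: 1 > 0 holds -> i = 1 - 4 = -3.
Iteration 7: -3 > 0 fails; recursion stops.
SUM(i) = 21 + 17 + 13 + 9 + 5 + 1 + -3 = 63.

63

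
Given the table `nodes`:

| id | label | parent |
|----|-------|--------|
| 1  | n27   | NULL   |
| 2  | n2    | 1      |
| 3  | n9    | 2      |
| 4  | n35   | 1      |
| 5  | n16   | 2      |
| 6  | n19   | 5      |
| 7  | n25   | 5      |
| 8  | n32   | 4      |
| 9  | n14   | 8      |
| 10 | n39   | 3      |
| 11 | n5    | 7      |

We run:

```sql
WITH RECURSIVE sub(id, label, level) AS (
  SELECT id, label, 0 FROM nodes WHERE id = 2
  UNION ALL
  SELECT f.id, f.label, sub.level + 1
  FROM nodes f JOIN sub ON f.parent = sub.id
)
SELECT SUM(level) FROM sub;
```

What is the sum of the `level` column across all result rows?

11

Base: id=2 (n2) at level 0.
Iteration 1: rows with parent in {2} -> n9 (id 3, level 1), n16 (id 5, level 1).
Iteration 2: rows with parent in {3,5} -> n19 (id 6, level 2), n25 (id 7, level 2), n39 (id 10, level 2).
Iteration 3: rows with parent in {6,7,10} -> n5 (id 11, level 3).
Iteration 4: no rows with parent in {11}; recursion stops.
SUM(level) = 0 + 1 + 1 + 2 + 2 + 2 + 3 = 11.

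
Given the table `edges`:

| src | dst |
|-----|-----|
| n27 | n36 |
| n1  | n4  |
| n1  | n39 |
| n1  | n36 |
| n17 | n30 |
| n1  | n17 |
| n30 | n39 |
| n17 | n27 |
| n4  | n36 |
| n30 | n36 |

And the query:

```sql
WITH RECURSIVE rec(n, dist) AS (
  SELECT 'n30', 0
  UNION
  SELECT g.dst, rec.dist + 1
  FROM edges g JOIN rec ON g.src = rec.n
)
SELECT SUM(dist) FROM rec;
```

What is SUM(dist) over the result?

Base: (n30, dist=0).
Iteration 1: edges from {n30} -> (n36, dist=1), (n39, dist=1).
Iteration 2: no outgoing edges from {n36,n39}; recursion stops.
SUM(dist) = 0 + 1 + 1 = 2.

2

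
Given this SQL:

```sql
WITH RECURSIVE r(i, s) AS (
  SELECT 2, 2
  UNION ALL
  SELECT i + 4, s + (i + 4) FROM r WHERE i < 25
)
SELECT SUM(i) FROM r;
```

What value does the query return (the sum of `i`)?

98

Base: i=2, s=2.
Iteration 1: 2 < 25 holds -> i = 2 + 4 = 6, s = 2 + 6 = 8.
Iteration 2: 6 < 25 holds -> i = 6 + 4 = 10, s = 8 + 10 = 18.
Iteration 3: 10 < 25 holds -> i = 10 + 4 = 14, s = 18 + 14 = 32.
Iteration 4: 14 < 25 holds -> i = 14 + 4 = 18, s = 32 + 18 = 50.
Iteration 5: 18 < 25 holds -> i = 18 + 4 = 22, s = 50 + 22 = 72.
Iteration 6: 22 < 25 holds -> i = 22 + 4 = 26, s = 72 + 26 = 98.
Iteration 7: 26 < 25 fails; recursion stops.
SUM(i) = 2 + 6 + 10 + 14 + 18 + 22 + 26 = 98.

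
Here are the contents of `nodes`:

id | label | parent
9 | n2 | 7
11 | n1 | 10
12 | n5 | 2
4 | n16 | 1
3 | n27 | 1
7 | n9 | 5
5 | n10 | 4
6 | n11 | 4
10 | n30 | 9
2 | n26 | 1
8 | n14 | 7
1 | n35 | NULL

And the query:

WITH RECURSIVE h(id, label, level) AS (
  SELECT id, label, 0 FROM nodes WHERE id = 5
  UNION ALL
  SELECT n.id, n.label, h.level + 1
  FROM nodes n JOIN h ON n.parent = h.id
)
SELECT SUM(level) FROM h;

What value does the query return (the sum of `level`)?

Base: id=5 (n10) at level 0.
Iteration 1: rows with parent in {5} -> n9 (id 7, level 1).
Iteration 2: rows with parent in {7} -> n14 (id 8, level 2), n2 (id 9, level 2).
Iteration 3: rows with parent in {8,9} -> n30 (id 10, level 3).
Iteration 4: rows with parent in {10} -> n1 (id 11, level 4).
Iteration 5: no rows with parent in {11}; recursion stops.
SUM(level) = 0 + 1 + 2 + 2 + 3 + 4 = 12.

12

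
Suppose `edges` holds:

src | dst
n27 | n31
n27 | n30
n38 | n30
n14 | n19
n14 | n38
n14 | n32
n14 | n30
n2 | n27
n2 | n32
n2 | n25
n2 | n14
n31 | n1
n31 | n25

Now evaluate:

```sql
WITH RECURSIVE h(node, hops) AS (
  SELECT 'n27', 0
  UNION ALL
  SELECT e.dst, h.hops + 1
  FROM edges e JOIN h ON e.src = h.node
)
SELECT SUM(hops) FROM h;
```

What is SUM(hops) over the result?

Base: (n27, hops=0).
Iteration 1: edges from {n27} -> (n30, hops=1), (n31, hops=1).
Iteration 2: edges from {n30,n31} -> (n1, hops=2), (n25, hops=2).
Iteration 3: no outgoing edges from {n1,n25}; recursion stops.
SUM(hops) = 0 + 1 + 1 + 2 + 2 = 6.

6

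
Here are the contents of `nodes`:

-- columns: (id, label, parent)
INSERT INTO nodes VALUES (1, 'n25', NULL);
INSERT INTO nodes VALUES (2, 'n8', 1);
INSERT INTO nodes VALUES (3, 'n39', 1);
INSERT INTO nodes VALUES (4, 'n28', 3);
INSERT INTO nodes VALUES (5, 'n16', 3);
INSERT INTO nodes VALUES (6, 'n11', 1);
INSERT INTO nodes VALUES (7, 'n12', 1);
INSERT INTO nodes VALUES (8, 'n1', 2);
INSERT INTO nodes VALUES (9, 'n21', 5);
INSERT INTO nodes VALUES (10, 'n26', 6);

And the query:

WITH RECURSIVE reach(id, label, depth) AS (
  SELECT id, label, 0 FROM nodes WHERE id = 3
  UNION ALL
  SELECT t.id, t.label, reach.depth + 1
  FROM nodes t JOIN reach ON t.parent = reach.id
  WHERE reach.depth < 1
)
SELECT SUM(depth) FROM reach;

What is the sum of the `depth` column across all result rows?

2

Base: id=3 (n39) at depth 0.
Iteration 1: rows with parent in {3} -> n28 (id 4, depth 1), n16 (id 5, depth 1).
Iteration 2: depth < 1 fails for all current rows; recursion stops.
SUM(depth) = 0 + 1 + 1 = 2.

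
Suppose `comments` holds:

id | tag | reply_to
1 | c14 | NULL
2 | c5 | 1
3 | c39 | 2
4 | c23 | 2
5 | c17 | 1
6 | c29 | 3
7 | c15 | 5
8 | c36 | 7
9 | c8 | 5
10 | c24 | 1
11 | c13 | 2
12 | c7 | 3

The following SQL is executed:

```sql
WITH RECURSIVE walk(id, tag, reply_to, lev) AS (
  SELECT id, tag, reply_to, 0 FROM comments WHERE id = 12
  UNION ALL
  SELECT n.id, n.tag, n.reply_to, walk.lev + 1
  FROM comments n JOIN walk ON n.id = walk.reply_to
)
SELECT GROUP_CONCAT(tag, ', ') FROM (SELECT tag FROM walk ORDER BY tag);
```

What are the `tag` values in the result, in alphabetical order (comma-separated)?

Base: id=12 (c7), reply_to=3, lev 0.
Iteration 1: join on id=3 -> c39 (id 3, reply_to=2, lev 1).
Iteration 2: join on id=2 -> c5 (id 2, reply_to=1, lev 2).
Iteration 3: join on id=1 -> c14 (id 1, reply_to=NULL, lev 3).
Iteration 4: reply_to is NULL; no match; recursion stops.

c14, c39, c5, c7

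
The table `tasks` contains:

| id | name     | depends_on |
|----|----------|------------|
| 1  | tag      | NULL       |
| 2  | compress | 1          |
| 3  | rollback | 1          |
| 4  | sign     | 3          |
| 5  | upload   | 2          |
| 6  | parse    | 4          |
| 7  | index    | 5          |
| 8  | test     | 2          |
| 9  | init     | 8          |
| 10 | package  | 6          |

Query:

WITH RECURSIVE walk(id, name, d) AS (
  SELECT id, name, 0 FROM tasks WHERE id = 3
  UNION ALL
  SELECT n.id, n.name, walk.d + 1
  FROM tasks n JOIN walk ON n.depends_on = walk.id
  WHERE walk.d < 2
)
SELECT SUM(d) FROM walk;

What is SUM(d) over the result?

3

Base: id=3 (rollback) at d 0.
Iteration 1: rows with depends_on in {3} -> sign (id 4, d 1).
Iteration 2: rows with depends_on in {4} -> parse (id 6, d 2).
Iteration 3: d < 2 fails for all current rows; recursion stops.
SUM(d) = 0 + 1 + 2 = 3.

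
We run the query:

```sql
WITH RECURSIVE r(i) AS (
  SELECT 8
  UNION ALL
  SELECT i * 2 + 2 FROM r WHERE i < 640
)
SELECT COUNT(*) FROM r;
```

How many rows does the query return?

Base: i=8.
Iteration 1: 8 < 640 holds -> i = 8 * 2 + 2 = 18.
Iteration 2: 18 < 640 holds -> i = 18 * 2 + 2 = 38.
Iteration 3: 38 < 640 holds -> i = 38 * 2 + 2 = 78.
Iteration 4: 78 < 640 holds -> i = 78 * 2 + 2 = 158.
Iteration 5: 158 < 640 holds -> i = 158 * 2 + 2 = 318.
Iteration 6: 318 < 640 holds -> i = 318 * 2 + 2 = 638.
Iteration 7: 638 < 640 holds -> i = 638 * 2 + 2 = 1278.
Iteration 8: 1278 < 640 fails; recursion stops.
Total rows emitted: 8.

8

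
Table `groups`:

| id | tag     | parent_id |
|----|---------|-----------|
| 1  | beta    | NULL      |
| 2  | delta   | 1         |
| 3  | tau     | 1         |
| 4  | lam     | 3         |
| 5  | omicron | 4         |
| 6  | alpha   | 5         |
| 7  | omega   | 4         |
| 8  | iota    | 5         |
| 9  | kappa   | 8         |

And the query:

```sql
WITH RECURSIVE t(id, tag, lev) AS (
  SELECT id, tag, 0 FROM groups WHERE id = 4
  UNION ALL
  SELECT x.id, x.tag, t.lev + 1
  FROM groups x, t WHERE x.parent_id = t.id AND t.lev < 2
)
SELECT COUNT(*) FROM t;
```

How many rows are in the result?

Base: id=4 (lam) at lev 0.
Iteration 1: rows with parent_id in {4} -> omicron (id 5, lev 1), omega (id 7, lev 1).
Iteration 2: rows with parent_id in {5,7} -> alpha (id 6, lev 2), iota (id 8, lev 2).
Iteration 3: lev < 2 fails for all current rows; recursion stops.
Total rows emitted: 5.

5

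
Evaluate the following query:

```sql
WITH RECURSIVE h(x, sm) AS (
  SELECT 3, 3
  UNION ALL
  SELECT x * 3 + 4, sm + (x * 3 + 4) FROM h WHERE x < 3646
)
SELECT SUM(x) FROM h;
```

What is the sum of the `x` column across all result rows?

Base: x=3, sm=3.
Iteration 1: 3 < 3646 holds -> x = 3 * 3 + 4 = 13, sm = 3 + 13 = 16.
Iteration 2: 13 < 3646 holds -> x = 13 * 3 + 4 = 43, sm = 16 + 43 = 59.
Iteration 3: 43 < 3646 holds -> x = 43 * 3 + 4 = 133, sm = 59 + 133 = 192.
Iteration 4: 133 < 3646 holds -> x = 133 * 3 + 4 = 403, sm = 192 + 403 = 595.
Iteration 5: 403 < 3646 holds -> x = 403 * 3 + 4 = 1213, sm = 595 + 1213 = 1808.
Iteration 6: 1213 < 3646 holds -> x = 1213 * 3 + 4 = 3643, sm = 1808 + 3643 = 5451.
Iteration 7: 3643 < 3646 holds -> x = 3643 * 3 + 4 = 10933, sm = 5451 + 10933 = 16384.
Iteration 8: 10933 < 3646 fails; recursion stops.
SUM(x) = 3 + 13 + 43 + 133 + 403 + 1213 + 3643 + 10933 = 16384.

16384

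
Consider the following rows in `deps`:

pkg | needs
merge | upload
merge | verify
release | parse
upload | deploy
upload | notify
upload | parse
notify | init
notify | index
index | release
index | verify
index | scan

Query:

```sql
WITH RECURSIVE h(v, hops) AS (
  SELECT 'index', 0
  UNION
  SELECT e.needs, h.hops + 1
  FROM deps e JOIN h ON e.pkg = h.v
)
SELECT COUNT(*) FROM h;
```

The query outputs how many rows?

Base: (index, hops=0).
Iteration 1: edges from {index} -> (release, hops=1), (scan, hops=1), (verify, hops=1).
Iteration 2: edges from {release,scan,verify} -> (parse, hops=2).
Iteration 3: no outgoing edges from {parse}; recursion stops.
Total rows emitted: 5.

5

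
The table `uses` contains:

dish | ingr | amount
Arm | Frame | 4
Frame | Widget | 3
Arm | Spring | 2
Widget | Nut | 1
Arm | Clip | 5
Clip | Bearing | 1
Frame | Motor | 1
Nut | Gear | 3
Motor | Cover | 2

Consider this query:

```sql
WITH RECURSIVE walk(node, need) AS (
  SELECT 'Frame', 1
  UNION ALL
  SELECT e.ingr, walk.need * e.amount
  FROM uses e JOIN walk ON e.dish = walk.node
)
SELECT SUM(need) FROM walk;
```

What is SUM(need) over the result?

Base: (Frame, need=1).
Iteration 1: components of {Frame} -> Motor = 1*1 = 1, Widget = 1*3 = 3.
Iteration 2: components of {Motor,Widget} -> Cover = 1*2 = 2, Nut = 3*1 = 3.
Iteration 3: components of {Cover,Nut} -> Gear = 3*3 = 9.
Iteration 4: no further components; recursion stops.
SUM(need) = 1 + 3 + 1 + 3 + 2 + 9 = 19.

19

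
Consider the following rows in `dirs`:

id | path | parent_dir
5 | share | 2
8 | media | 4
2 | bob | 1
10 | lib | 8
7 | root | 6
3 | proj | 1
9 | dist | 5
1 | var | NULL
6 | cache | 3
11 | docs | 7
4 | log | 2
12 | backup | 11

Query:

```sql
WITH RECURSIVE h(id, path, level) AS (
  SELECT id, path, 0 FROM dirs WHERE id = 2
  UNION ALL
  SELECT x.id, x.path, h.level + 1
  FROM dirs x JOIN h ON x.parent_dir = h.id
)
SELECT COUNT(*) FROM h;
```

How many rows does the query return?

6

Base: id=2 (bob) at level 0.
Iteration 1: rows with parent_dir in {2} -> log (id 4, level 1), share (id 5, level 1).
Iteration 2: rows with parent_dir in {4,5} -> media (id 8, level 2), dist (id 9, level 2).
Iteration 3: rows with parent_dir in {8,9} -> lib (id 10, level 3).
Iteration 4: no rows with parent_dir in {10}; recursion stops.
Total rows emitted: 6.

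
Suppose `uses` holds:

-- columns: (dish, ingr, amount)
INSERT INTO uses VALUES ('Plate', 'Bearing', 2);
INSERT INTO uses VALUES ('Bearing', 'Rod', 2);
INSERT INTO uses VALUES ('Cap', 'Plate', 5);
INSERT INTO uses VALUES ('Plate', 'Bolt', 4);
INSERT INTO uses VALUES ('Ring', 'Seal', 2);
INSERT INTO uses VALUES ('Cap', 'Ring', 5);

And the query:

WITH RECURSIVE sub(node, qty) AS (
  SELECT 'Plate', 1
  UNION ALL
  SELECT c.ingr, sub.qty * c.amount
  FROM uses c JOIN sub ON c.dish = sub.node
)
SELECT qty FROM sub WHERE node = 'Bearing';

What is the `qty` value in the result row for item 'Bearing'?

Base: (Plate, qty=1).
Iteration 1: components of {Plate} -> Bearing = 1*2 = 2, Bolt = 1*4 = 4.
Iteration 2: components of {Bearing,Bolt} -> Rod = 2*2 = 4.
Iteration 3: no further components; recursion stops.

2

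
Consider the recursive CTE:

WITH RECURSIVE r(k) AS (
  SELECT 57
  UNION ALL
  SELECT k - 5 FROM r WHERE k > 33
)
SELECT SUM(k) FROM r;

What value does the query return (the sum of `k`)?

Base: k=57.
Iteration 1: 57 > 33 holds -> k = 57 - 5 = 52.
Iteration 2: 52 > 33 holds -> k = 52 - 5 = 47.
Iteration 3: 47 > 33 holds -> k = 47 - 5 = 42.
Iteration 4: 42 > 33 holds -> k = 42 - 5 = 37.
Iteration 5: 37 > 33 holds -> k = 37 - 5 = 32.
Iteration 6: 32 > 33 fails; recursion stops.
SUM(k) = 57 + 52 + 47 + 42 + 37 + 32 = 267.

267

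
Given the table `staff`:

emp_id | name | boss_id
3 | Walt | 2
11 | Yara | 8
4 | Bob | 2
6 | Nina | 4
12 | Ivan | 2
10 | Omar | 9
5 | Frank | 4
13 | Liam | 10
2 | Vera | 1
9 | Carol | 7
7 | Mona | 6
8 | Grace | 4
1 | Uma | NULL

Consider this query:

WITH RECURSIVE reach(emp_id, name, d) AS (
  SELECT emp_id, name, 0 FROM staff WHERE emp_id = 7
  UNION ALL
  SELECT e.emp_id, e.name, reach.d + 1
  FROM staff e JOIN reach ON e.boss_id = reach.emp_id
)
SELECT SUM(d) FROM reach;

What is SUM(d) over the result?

Base: emp_id=7 (Mona) at d 0.
Iteration 1: rows with boss_id in {7} -> Carol (id 9, d 1).
Iteration 2: rows with boss_id in {9} -> Omar (id 10, d 2).
Iteration 3: rows with boss_id in {10} -> Liam (id 13, d 3).
Iteration 4: no rows with boss_id in {13}; recursion stops.
SUM(d) = 0 + 1 + 2 + 3 = 6.

6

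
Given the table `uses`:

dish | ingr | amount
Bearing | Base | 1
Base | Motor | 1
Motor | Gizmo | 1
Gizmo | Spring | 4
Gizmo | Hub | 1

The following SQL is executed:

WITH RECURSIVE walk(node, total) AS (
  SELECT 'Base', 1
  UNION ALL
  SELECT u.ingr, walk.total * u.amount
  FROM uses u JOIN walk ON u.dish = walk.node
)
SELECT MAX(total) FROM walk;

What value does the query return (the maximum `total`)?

Base: (Base, total=1).
Iteration 1: components of {Base} -> Motor = 1*1 = 1.
Iteration 2: components of {Motor} -> Gizmo = 1*1 = 1.
Iteration 3: components of {Gizmo} -> Hub = 1*1 = 1, Spring = 1*4 = 4.
Iteration 4: no further components; recursion stops.
total values: 1, 1, 1, 4, 1; the maximum is 4.

4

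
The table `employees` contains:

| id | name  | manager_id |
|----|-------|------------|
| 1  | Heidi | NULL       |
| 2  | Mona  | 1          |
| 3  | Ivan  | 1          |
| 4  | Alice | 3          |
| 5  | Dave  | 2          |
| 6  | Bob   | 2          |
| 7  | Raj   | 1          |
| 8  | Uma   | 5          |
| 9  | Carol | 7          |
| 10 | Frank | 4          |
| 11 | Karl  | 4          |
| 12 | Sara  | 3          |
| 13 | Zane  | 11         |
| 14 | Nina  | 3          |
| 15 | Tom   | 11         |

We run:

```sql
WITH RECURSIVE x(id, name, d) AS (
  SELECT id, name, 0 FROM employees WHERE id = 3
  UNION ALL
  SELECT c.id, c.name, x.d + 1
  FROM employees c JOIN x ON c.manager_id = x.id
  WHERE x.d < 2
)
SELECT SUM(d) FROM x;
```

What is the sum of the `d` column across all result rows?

Base: id=3 (Ivan) at d 0.
Iteration 1: rows with manager_id in {3} -> Alice (id 4, d 1), Sara (id 12, d 1), Nina (id 14, d 1).
Iteration 2: rows with manager_id in {4,12,14} -> Frank (id 10, d 2), Karl (id 11, d 2).
Iteration 3: d < 2 fails for all current rows; recursion stops.
SUM(d) = 0 + 1 + 1 + 1 + 2 + 2 = 7.

7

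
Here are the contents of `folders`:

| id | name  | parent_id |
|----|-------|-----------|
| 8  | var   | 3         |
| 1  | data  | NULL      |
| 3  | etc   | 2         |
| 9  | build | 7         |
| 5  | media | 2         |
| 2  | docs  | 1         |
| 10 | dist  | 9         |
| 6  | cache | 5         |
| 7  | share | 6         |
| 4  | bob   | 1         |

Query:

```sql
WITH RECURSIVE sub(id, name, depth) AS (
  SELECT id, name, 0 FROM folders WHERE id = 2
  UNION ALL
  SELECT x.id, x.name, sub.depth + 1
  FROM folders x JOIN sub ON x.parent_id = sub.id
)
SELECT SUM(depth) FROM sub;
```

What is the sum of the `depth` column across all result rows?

18

Base: id=2 (docs) at depth 0.
Iteration 1: rows with parent_id in {2} -> etc (id 3, depth 1), media (id 5, depth 1).
Iteration 2: rows with parent_id in {3,5} -> cache (id 6, depth 2), var (id 8, depth 2).
Iteration 3: rows with parent_id in {6,8} -> share (id 7, depth 3).
Iteration 4: rows with parent_id in {7} -> build (id 9, depth 4).
Iteration 5: rows with parent_id in {9} -> dist (id 10, depth 5).
Iteration 6: no rows with parent_id in {10}; recursion stops.
SUM(depth) = 0 + 1 + 1 + 2 + 2 + 3 + 4 + 5 = 18.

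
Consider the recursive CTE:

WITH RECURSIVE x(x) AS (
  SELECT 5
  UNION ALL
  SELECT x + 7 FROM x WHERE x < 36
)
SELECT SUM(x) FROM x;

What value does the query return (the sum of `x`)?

Base: x=5.
Iteration 1: 5 < 36 holds -> x = 5 + 7 = 12.
Iteration 2: 12 < 36 holds -> x = 12 + 7 = 19.
Iteration 3: 19 < 36 holds -> x = 19 + 7 = 26.
Iteration 4: 26 < 36 holds -> x = 26 + 7 = 33.
Iteration 5: 33 < 36 holds -> x = 33 + 7 = 40.
Iteration 6: 40 < 36 fails; recursion stops.
SUM(x) = 5 + 12 + 19 + 26 + 33 + 40 = 135.

135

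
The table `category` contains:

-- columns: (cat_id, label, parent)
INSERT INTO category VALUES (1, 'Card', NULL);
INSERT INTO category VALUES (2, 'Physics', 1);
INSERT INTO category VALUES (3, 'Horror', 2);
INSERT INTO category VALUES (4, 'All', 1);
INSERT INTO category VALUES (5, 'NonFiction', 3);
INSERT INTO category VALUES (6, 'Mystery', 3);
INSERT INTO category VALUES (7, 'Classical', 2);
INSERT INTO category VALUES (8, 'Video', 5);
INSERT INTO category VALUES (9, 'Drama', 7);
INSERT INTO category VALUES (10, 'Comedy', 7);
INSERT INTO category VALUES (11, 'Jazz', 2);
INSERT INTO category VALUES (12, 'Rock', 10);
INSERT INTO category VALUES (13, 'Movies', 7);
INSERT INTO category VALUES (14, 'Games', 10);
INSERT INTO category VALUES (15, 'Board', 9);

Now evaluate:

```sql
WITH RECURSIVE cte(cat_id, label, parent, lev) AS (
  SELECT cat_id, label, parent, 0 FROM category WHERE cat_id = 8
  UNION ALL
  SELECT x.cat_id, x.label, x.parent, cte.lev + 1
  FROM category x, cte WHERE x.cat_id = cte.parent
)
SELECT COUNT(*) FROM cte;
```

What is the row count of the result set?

Base: cat_id=8 (Video), parent=5, lev 0.
Iteration 1: join on cat_id=5 -> NonFiction (id 5, parent=3, lev 1).
Iteration 2: join on cat_id=3 -> Horror (id 3, parent=2, lev 2).
Iteration 3: join on cat_id=2 -> Physics (id 2, parent=1, lev 3).
Iteration 4: join on cat_id=1 -> Card (id 1, parent=NULL, lev 4).
Iteration 5: parent is NULL; no match; recursion stops.
Total rows emitted: 5.

5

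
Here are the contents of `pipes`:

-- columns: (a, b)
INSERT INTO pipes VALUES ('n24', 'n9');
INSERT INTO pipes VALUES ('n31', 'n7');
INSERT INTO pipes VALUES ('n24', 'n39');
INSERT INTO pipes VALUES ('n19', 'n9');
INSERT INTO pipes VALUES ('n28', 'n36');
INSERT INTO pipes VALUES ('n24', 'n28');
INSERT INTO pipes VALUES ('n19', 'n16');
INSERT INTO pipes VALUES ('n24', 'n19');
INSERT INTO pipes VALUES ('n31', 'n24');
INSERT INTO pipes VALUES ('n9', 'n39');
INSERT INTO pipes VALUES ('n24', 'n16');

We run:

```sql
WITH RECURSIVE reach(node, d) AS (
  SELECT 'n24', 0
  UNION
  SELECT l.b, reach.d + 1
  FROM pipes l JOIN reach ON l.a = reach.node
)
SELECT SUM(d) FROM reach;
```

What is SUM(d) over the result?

Base: (n24, d=0).
Iteration 1: edges from {n24} -> (n16, d=1), (n19, d=1), (n28, d=1), (n39, d=1), (n9, d=1).
Iteration 2: edges from {n16,n19,n28,n39,n9} -> (n16, d=2), (n36, d=2), (n39, d=2), (n9, d=2).
Iteration 3: edges from {n16,n36,n39,n9} -> (n39, d=3).
Iteration 4: no outgoing edges from {n39}; recursion stops.
SUM(d) = 0 + 1 + 1 + 1 + 1 + 1 + 2 + 2 + 2 + 2 + 3 = 16.

16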